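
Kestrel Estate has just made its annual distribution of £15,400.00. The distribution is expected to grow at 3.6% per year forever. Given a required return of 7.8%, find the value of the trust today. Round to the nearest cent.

£379866.67

D₁ = D₀ × (1 + g) = £15,400.00 × 1.036 = £15,954.4000
Growing perpetuity: P = D₁ / (r − g) = £15,954.4000 / (0.078 − 0.036) = £379,866.67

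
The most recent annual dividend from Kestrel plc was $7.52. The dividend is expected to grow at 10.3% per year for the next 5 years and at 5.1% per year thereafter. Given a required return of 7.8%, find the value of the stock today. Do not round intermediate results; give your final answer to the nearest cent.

$368.58

D_1 = 8.29456
D_2 = 9.14890
D_3 = 10.09124
D_4 = 11.13063
D_5 = 12.27709
Terminal value at year 5: TV = D_5×(1+g_2)/(r−g_2) = 12.90322/0.027 = 477.89706
P_0 = D_1/(1+r)^1 + D_2/(1+r)^2 + D_3/(1+r)^3 + D_4/(1+r)^4 + D_5/(1+r)^5 + TV/(1+r)^5
    = 7.69440 + 7.87284 + 8.05542 + 8.24223 + 8.43338 + 328.27707 = 368.57534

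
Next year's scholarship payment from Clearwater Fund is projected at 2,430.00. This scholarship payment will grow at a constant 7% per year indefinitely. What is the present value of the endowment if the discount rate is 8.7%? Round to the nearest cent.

142941.18

Growing perpetuity: P = D₁ / (r − g) = 2,430.0000 / (0.087 − 0.07) = 142,941.18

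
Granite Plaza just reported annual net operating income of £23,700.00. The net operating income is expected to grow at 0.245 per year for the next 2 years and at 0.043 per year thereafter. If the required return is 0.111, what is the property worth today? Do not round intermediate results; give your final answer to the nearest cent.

£512813.50

D_1 = 29506.50000
D_2 = 36735.59250
Terminal value at year 2: TV = D_2×(1+g_2)/(r−g_2) = 38315.22298/0.068 = 563459.16143
P_0 = D_1/(1+r)^1 + D_2/(1+r)^2 + TV/(1+r)^2
    = 26558.50585 + 29761.78198 + 456493.21484 = 512813.50267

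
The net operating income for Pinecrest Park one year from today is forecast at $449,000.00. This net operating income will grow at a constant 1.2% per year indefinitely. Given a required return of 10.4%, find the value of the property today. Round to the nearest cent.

$4880434.78

Growing perpetuity: P = D₁ / (r − g) = $449,000.0000 / (0.104 − 0.012) = $4,880,434.78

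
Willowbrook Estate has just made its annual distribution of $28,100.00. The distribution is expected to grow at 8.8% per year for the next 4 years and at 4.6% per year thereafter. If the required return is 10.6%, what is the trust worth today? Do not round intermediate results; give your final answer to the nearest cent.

D_1 = 30572.80000
D_2 = 33263.20640
D_3 = 36190.36856
D_4 = 39375.12100
Terminal value at year 4: TV = D_4×(1+g_2)/(r−g_2) = 41186.37656/0.06 = 686439.60938
P_0 = D_1/(1+r)^1 + D_2/(1+r)^2 + D_3/(1+r)^3 + D_4/(1+r)^4 + TV/(1+r)^4
    = 27642.67631 + 27192.79550 + 26750.23644 + 26314.87997 + 458756.07422 = 566656.66245

$566656.66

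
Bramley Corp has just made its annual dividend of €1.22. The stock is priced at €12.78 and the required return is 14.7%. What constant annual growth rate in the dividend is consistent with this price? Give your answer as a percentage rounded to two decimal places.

4.70%

P = D₀(1+g)/(r−g) ⇒ P(r−g) = D₀(1+g) ⇒ g(P+D₀) = P·r − D₀
g = (P·r − D₀)/(P + D₀) = (€12.78×0.147 − €1.22) / (€12.78 + €1.22) = 0.047047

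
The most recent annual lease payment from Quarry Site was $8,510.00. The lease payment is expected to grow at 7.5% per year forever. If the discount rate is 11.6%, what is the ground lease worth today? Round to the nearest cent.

$223128.05

D₁ = D₀ × (1 + g) = $8,510.00 × 1.075 = $9,148.2500
Growing perpetuity: P = D₁ / (r − g) = $9,148.2500 / (0.116 − 0.075) = $223,128.05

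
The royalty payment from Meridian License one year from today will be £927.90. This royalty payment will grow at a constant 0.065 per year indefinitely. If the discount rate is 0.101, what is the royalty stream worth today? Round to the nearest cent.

£25775.00

Growing perpetuity: P = D₁ / (r − g) = £927.9000 / (0.101 − 0.065) = £25,775.00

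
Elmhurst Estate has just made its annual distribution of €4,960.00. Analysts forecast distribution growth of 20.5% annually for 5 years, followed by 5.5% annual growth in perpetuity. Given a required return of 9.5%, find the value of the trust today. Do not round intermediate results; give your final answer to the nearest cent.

€244478.13

D_1 = 5976.80000
D_2 = 7202.04400
D_3 = 8678.46302
D_4 = 10457.54794
D_5 = 12601.34527
Terminal value at year 5: TV = D_5×(1+g_2)/(r−g_2) = 13294.41926/0.04 = 332360.48141
P_0 = D_1/(1+r)^1 + D_2/(1+r)^2 + D_3/(1+r)^3 + D_4/(1+r)^4 + D_5/(1+r)^5 + TV/(1+r)^5
    = 5458.26484 + 6006.58368 + 6609.98478 + 7274.00152 + 8004.72313 + 211124.57264 = 244478.13059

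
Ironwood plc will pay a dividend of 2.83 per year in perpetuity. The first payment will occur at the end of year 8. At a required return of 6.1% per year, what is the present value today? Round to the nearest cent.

30.65

Value at end of year 7: C / r = 2.83 / 0.061 = 46.3934
Discount to today: PV = 46.3934 / (1 + 0.061)^7 = 46.3934 / 1.513588 = 30.65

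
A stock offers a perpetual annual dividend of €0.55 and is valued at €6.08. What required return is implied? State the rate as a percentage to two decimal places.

P = C/r ⇒ r = C/P = €0.55/€6.08 = 0.090461

9.05%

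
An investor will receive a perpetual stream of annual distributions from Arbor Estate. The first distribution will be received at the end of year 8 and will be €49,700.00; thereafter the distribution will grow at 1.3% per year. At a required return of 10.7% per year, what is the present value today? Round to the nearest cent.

Value at end of year 7: C₁ / (r − g) = €49,700.00 / (0.107 − 0.013) = €528,723.4043
Discount to today: PV = €528,723.4043 / (1 + 0.107)^7 = €528,723.4043 / 2.037198 = €259,534.56

€259534.56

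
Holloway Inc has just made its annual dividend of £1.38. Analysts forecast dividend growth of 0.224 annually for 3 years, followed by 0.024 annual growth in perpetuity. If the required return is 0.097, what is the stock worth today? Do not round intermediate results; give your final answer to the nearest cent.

£32.06

D_1 = 1.68912
D_2 = 2.06748
D_3 = 2.53060
Terminal value at year 3: TV = D_3×(1+g_2)/(r−g_2) = 2.59133/0.073 = 35.49772
P_0 = D_1/(1+r)^1 + D_2/(1+r)^2 + D_3/(1+r)^3 + TV/(1+r)^3
    = 1.53976 + 1.71802 + 1.91692 + 26.88937 = 32.06407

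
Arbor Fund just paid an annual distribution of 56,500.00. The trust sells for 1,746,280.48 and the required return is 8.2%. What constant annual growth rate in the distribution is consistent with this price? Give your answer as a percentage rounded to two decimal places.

P = D₀(1+g)/(r−g) ⇒ P(r−g) = D₀(1+g) ⇒ g(P+D₀) = P·r − D₀
g = (P·r − D₀)/(P + D₀) = (1,746,280.48×0.082 − 56,500.00) / (1,746,280.48 + 56,500.00) = 0.048090

4.81%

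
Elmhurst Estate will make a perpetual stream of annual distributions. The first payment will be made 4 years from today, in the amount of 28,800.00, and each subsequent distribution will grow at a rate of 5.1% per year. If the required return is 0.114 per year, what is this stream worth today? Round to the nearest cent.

Value at end of year 3: C₁ / (r − g) = 28,800.00 / (0.114 − 0.051) = 457,142.8571
Discount to today: PV = 457,142.8571 / (1 + 0.114)^3 = 457,142.8571 / 1.382470 = 330,671.20

330671.20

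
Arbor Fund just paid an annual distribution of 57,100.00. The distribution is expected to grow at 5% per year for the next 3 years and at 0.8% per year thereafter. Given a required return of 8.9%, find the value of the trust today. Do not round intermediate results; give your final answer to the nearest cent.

796257.01

D_1 = 59955.00000
D_2 = 62952.75000
D_3 = 66100.38750
Terminal value at year 3: TV = D_3×(1+g_2)/(r−g_2) = 66629.19060/0.081 = 822582.60000
P_0 = D_1/(1+r)^1 + D_2/(1+r)^2 + D_3/(1+r)^3 + TV/(1+r)^3
    = 55055.09642 + 53083.42630 + 51182.36696 + 636936.12211 = 796257.01178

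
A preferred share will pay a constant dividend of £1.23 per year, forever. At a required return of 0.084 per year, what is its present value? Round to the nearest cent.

£14.64

Level perpetuity: PV = C / r = £1.23 / 0.084 = £14.64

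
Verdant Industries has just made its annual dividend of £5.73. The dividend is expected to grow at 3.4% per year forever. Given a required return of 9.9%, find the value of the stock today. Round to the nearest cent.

£91.15

D₁ = D₀ × (1 + g) = £5.73 × 1.034 = £5.9248
Growing perpetuity: P = D₁ / (r − g) = £5.9248 / (0.099 − 0.034) = £91.15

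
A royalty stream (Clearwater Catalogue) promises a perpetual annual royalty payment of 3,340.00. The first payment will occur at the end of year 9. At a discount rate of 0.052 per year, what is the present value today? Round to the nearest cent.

Value at end of year 8: C / r = 3,340.00 / 0.052 = 64,230.7692
Discount to today: PV = 64,230.7692 / (1 + 0.052)^8 = 64,230.7692 / 1.500120 = 42,817.10

42817.10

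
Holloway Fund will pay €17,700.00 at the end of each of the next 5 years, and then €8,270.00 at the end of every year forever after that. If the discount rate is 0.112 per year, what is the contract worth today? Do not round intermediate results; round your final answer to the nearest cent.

€108516.96

PV of 5-year annuity: €17,700.00 × [1 − (1+0.112)^−5] / 0.112 = 65089.58520
Perpetuity value at year 5: €8,270.00 / 0.112 = 73839.28571
PV of perpetuity: 73839.28571 / (1+0.112)^5 = 43427.37218
Total PV = 65089.58520 + 43427.37218 = 108516.95738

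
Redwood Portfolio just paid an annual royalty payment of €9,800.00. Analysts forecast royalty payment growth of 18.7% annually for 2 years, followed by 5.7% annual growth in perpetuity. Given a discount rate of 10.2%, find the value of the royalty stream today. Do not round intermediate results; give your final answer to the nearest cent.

€288997.04

D_1 = 11632.60000
D_2 = 13807.89620
Terminal value at year 2: TV = D_2×(1+g_2)/(r−g_2) = 14594.94628/0.045 = 324332.13963
P_0 = D_1/(1+r)^1 + D_2/(1+r)^2 + TV/(1+r)^2
    = 10555.89837 + 11370.10105 + 267071.04031 = 288997.03973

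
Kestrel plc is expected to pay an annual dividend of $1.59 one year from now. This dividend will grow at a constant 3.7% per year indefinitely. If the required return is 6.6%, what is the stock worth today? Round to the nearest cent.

Growing perpetuity: P = D₁ / (r − g) = $1.5900 / (0.066 − 0.037) = $54.83

$54.83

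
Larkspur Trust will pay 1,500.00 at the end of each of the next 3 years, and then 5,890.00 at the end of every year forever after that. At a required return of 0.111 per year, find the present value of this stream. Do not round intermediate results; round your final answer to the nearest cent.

PV of 3-year annuity: 1,500.00 × [1 − (1+0.111)^−3] / 0.111 = 3659.20617
Perpetuity value at year 3: 5,890.00 / 0.111 = 53063.06306
PV of perpetuity: 53063.06306 / (1+0.111)^3 = 38694.58019
Total PV = 3659.20617 + 38694.58019 = 42353.78635

42353.79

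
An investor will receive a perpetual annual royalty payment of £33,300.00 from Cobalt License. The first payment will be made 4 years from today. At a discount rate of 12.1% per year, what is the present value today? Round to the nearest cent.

£195362.87

Value at end of year 3: C / r = £33,300.00 / 0.121 = £275,206.6116
Discount to today: PV = £275,206.6116 / (1 + 0.121)^3 = £275,206.6116 / 1.408695 = £195,362.87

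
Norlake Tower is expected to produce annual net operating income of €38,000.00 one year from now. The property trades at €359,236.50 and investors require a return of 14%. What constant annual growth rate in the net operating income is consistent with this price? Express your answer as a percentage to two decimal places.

3.42%

P = D₁/(r−g) ⇒ g = r − D₁/P = 0.14 − €38,000.00/€359,236.50 = 0.034220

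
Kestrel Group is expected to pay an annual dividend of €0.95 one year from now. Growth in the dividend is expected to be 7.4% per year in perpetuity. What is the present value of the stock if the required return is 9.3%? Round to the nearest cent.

€50.00

Growing perpetuity: P = D₁ / (r − g) = €0.9500 / (0.093 − 0.074) = €50.00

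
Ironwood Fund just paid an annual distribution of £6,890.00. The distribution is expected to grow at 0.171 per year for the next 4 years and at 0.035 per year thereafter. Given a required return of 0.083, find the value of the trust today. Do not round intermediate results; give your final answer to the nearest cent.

D_1 = 8068.19000
D_2 = 9447.85049
D_3 = 11063.43292
D_4 = 12955.27995
Terminal value at year 4: TV = D_4×(1+g_2)/(r−g_2) = 13408.71475/0.048 = 279348.22400
P_0 = D_1/(1+r)^1 + D_2/(1+r)^2 + D_3/(1+r)^3 + D_4/(1+r)^4 + TV/(1+r)^4
    = 7449.85226 + 8055.19575 + 8709.72689 + 9417.44247 + 203063.60320 = 236695.82057

£236695.82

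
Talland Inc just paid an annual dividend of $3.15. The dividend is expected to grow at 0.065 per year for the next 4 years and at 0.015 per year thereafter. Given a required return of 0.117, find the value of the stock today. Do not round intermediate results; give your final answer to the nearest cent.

D_1 = 3.35475
D_2 = 3.57281
D_3 = 3.80504
D_4 = 4.05237
Terminal value at year 4: TV = D_4×(1+g_2)/(r−g_2) = 4.11315/0.102 = 40.32504
P_0 = D_1/(1+r)^1 + D_2/(1+r)^2 + D_3/(1+r)^3 + D_4/(1+r)^4 + TV/(1+r)^4
    = 3.00336 + 2.86354 + 2.73023 + 2.60313 + 25.90372 = 37.10399

$37.10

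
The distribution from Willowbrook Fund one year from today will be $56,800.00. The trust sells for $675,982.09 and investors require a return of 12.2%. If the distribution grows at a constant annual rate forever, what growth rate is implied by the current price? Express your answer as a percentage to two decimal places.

3.80%

P = D₁/(r−g) ⇒ g = r − D₁/P = 0.122 − $56,800.00/$675,982.09 = 0.037974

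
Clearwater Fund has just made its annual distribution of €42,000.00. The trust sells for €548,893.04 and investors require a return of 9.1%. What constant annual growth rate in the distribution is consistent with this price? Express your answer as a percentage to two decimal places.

P = D₀(1+g)/(r−g) ⇒ P(r−g) = D₀(1+g) ⇒ g(P+D₀) = P·r − D₀
g = (P·r − D₀)/(P + D₀) = (€548,893.04×0.091 − €42,000.00) / (€548,893.04 + €42,000.00) = 0.013453

1.35%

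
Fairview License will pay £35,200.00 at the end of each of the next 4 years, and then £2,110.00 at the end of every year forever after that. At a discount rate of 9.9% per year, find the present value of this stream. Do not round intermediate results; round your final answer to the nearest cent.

£126431.44

PV of 4-year annuity: £35,200.00 × [1 − (1+0.099)^−4] / 0.099 = 111821.22820
Perpetuity value at year 4: £2,110.00 / 0.099 = 21313.13131
PV of perpetuity: 21313.13131 / (1+0.099)^4 = 14610.21110
Total PV = 111821.22820 + 14610.21110 = 126431.43930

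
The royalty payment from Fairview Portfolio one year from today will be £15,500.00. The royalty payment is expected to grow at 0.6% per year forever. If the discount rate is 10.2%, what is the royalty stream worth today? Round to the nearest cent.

£161458.33

Growing perpetuity: P = D₁ / (r − g) = £15,500.0000 / (0.102 − 0.006) = £161,458.33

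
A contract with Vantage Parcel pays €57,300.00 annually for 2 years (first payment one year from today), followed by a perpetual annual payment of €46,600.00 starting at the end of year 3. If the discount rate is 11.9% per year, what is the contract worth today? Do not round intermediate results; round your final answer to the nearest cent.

€409703.97

PV of 2-year annuity: €57,300.00 × [1 − (1+0.119)^−2] / 0.119 = 96967.32289
Perpetuity value at year 2: €46,600.00 / 0.119 = 391596.63866
PV of perpetuity: 391596.63866 / (1+0.119)^2 = 312736.65180
Total PV = 96967.32289 + 312736.65180 = 409703.97469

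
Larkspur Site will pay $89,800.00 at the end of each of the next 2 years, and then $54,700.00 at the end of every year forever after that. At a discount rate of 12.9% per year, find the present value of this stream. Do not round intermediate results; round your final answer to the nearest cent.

PV of 2-year annuity: $89,800.00 × [1 − (1+0.129)^−2] / 0.129 = 149990.62481
Perpetuity value at year 2: $54,700.00 / 0.129 = 424031.00775
PV of perpetuity: 424031.00775 / (1+0.129)^2 = 332667.00801
Total PV = 149990.62481 + 332667.00801 = 482657.63282

$482657.63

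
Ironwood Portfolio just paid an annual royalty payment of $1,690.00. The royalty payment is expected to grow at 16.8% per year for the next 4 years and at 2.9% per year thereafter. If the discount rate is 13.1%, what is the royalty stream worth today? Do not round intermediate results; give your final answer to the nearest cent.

$26723.27

D_1 = 1973.92000
D_2 = 2305.53856
D_3 = 2692.86904
D_4 = 3145.27104
Terminal value at year 4: TV = D_4×(1+g_2)/(r−g_2) = 3236.48390/0.102 = 31730.23428
P_0 = D_1/(1+r)^1 + D_2/(1+r)^2 + D_3/(1+r)^3 + D_4/(1+r)^4 + TV/(1+r)^4
    = 1745.28736 + 1802.38341 + 1861.34732 + 1922.24020 + 19392.01145 = 26723.26974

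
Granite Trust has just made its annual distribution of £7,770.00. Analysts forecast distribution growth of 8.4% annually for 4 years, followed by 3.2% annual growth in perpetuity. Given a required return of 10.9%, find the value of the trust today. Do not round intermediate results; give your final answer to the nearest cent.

£124428.15

D_1 = 8422.68000
D_2 = 9130.18512
D_3 = 9897.12067
D_4 = 10728.47881
Terminal value at year 4: TV = D_4×(1+g_2)/(r−g_2) = 11071.79013/0.077 = 143789.48218
P_0 = D_1/(1+r)^1 + D_2/(1+r)^2 + D_3/(1+r)^3 + D_4/(1+r)^4 + TV/(1+r)^4
    = 7594.84220 + 7423.63295 + 7256.28325 + 7092.70608 + 95060.68405 = 124428.14853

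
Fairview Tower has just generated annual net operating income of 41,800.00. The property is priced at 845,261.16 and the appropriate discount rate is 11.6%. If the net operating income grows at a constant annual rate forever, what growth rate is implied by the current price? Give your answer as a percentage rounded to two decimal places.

P = D₀(1+g)/(r−g) ⇒ P(r−g) = D₀(1+g) ⇒ g(P+D₀) = P·r − D₀
g = (P·r − D₀)/(P + D₀) = (845,261.16×0.116 − 41,800.00) / (845,261.16 + 41,800.00) = 0.063412

6.34%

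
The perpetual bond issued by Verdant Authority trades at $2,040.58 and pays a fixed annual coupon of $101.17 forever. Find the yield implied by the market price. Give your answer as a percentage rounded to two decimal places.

P = C/r ⇒ r = C/P = $101.17/$2,040.58 = 0.049579

4.96%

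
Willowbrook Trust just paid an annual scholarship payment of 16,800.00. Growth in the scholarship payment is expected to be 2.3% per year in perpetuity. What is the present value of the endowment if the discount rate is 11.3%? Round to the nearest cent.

D₁ = D₀ × (1 + g) = 16,800.00 × 1.023 = 17,186.4000
Growing perpetuity: P = D₁ / (r − g) = 17,186.4000 / (0.113 − 0.023) = 190,960.00

190960.00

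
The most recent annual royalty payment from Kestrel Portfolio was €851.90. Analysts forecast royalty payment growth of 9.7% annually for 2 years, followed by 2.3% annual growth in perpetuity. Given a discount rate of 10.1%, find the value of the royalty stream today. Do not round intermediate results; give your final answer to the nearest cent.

€12786.49

D_1 = 934.53430
D_2 = 1025.18413
Terminal value at year 2: TV = D_2×(1+g_2)/(r−g_2) = 1048.76336/0.078 = 13445.68413
P_0 = D_1/(1+r)^1 + D_2/(1+r)^2 + TV/(1+r)^2
    = 848.80500 + 845.72124 + 11091.95928 = 12786.48551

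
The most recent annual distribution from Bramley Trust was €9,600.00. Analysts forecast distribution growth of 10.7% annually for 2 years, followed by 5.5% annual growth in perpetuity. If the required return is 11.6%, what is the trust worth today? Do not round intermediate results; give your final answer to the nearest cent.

€182334.00

D_1 = 10627.20000
D_2 = 11764.31040
Terminal value at year 2: TV = D_2×(1+g_2)/(r−g_2) = 12411.34747/0.061 = 203464.71266
P_0 = D_1/(1+r)^1 + D_2/(1+r)^2 + TV/(1+r)^2
    = 9522.58065 + 9445.78564 + 163365.63689 = 182334.00317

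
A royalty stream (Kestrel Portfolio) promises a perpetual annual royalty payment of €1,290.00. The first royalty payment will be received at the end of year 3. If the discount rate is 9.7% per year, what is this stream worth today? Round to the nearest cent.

€11051.08

Value at end of year 2: C / r = €1,290.00 / 0.097 = €13,298.9691
Discount to today: PV = €13,298.9691 / (1 + 0.097)^2 = €13,298.9691 / 1.203409 = €11,051.08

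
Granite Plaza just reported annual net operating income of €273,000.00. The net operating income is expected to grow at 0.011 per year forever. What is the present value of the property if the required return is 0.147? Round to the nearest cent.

D₁ = D₀ × (1 + g) = €273,000.00 × 1.011 = €276,003.0000
Growing perpetuity: P = D₁ / (r − g) = €276,003.0000 / (0.147 − 0.011) = €2,029,433.82

€2029433.82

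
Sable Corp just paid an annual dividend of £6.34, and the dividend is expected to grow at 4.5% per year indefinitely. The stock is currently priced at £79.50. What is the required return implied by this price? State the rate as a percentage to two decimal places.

12.83%

D₁ = £6.34 × 1.045 = £6.6253
P = D₁/(r − g) ⇒ r = D₁/P + g = £6.6253/£79.50 + 0.045 = 0.083337 + 0.045 = 0.128337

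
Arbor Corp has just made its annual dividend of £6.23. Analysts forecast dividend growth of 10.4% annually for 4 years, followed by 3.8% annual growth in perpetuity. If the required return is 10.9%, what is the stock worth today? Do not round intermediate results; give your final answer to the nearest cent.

D_1 = 6.87792
D_2 = 7.59322
D_3 = 8.38292
D_4 = 9.25474
Terminal value at year 4: TV = D_4×(1+g_2)/(r−g_2) = 9.60642/0.071 = 135.30173
P_0 = D_1/(1+r)^1 + D_2/(1+r)^2 + D_3/(1+r)^3 + D_4/(1+r)^4 + TV/(1+r)^4
    = 6.20191 + 6.17395 + 6.14611 + 6.11840 + 89.44934 = 114.08972

£114.09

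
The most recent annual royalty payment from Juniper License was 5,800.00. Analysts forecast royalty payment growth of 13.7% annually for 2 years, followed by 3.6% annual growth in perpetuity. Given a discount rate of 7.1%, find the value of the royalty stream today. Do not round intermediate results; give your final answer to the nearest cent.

D_1 = 6594.60000
D_2 = 7498.06020
Terminal value at year 2: TV = D_2×(1+g_2)/(r−g_2) = 7767.99037/0.035 = 221942.58192
P_0 = D_1/(1+r)^1 + D_2/(1+r)^2 + TV/(1+r)^2
    = 6157.42297 + 6536.87200 + 193491.41131 = 206185.70628

206185.71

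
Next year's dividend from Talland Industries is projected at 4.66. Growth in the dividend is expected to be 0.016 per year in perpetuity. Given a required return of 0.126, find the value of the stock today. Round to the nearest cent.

Growing perpetuity: P = D₁ / (r − g) = 4.6600 / (0.126 − 0.016) = 42.36

42.36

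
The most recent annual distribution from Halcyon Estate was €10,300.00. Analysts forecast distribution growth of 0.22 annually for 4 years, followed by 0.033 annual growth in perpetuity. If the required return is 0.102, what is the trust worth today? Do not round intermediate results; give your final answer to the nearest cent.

D_1 = 12566.00000
D_2 = 15330.52000
D_3 = 18703.23440
D_4 = 22817.94597
Terminal value at year 4: TV = D_4×(1+g_2)/(r−g_2) = 23570.93818/0.069 = 341607.79978
P_0 = D_1/(1+r)^1 + D_2/(1+r)^2 + D_3/(1+r)^3 + D_4/(1+r)^4 + TV/(1+r)^4
    = 11402.90381 + 12623.90440 + 13975.64734 + 15472.13226 + 231633.51636 = 285108.10418

€285108.10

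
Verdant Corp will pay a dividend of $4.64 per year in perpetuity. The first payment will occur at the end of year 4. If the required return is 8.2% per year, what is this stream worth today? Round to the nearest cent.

$44.67

Value at end of year 3: C / r = $4.64 / 0.082 = $56.5854
Discount to today: PV = $56.5854 / (1 + 0.082)^3 = $56.5854 / 1.266723 = $44.67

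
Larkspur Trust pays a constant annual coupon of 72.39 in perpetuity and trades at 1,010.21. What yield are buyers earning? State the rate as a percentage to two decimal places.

P = C/r ⇒ r = C/P = 72.39/1,010.21 = 0.071658

7.17%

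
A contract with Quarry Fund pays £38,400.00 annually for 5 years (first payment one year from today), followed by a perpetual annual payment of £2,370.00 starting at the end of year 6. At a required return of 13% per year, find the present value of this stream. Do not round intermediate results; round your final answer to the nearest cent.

£144956.61

PV of 5-year annuity: £38,400.00 × [1 − (1+0.13)^−5] / 0.13 = 135061.68044
Perpetuity value at year 5: £2,370.00 / 0.13 = 18230.76923
PV of perpetuity: 18230.76923 / (1+0.13)^5 = 9894.93114
Total PV = 135061.68044 + 9894.93114 = 144956.61158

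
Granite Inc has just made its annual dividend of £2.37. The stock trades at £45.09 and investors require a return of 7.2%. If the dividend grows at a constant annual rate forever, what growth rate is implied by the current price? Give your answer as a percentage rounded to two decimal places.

P = D₀(1+g)/(r−g) ⇒ P(r−g) = D₀(1+g) ⇒ g(P+D₀) = P·r − D₀
g = (P·r − D₀)/(P + D₀) = (£45.09×0.072 − £2.37) / (£45.09 + £2.37) = 0.018468

1.85%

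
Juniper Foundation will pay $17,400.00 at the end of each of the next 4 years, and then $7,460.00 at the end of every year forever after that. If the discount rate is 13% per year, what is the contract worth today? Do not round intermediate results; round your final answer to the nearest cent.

$86950.86

PV of 4-year annuity: $17,400.00 × [1 − (1+0.13)^−4] / 0.13 = 51755.80106
Perpetuity value at year 4: $7,460.00 / 0.13 = 57384.61538
PV of perpetuity: 57384.61538 / (1+0.13)^4 = 35195.05930
Total PV = 51755.80106 + 35195.05930 = 86950.86036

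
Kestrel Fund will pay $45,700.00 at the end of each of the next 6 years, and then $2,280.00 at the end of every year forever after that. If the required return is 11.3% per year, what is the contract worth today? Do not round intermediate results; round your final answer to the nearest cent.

PV of 6-year annuity: $45,700.00 × [1 − (1+0.113)^−6] / 0.113 = 191676.14951
Perpetuity value at year 6: $2,280.00 / 0.113 = 20176.99115
PV of perpetuity: 20176.99115 / (1+0.113)^6 = 10614.15481
Total PV = 191676.14951 + 10614.15481 = 202290.30432

$202290.30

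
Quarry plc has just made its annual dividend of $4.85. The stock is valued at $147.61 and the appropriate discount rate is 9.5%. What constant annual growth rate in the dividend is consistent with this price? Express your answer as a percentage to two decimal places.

P = D₀(1+g)/(r−g) ⇒ P(r−g) = D₀(1+g) ⇒ g(P+D₀) = P·r − D₀
g = (P·r − D₀)/(P + D₀) = ($147.61×0.095 − $4.85) / ($147.61 + $4.85) = 0.060166

6.02%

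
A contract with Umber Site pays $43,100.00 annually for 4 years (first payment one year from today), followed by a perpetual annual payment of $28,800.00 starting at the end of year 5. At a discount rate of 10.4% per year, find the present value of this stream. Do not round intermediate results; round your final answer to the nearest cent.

PV of 4-year annuity: $43,100.00 × [1 − (1+0.104)^−4] / 0.104 = 135446.56670
Perpetuity value at year 4: $28,800.00 / 0.104 = 276923.07692
PV of perpetuity: 276923.07692 / (1+0.104)^4 = 186415.85834
Total PV = 135446.56670 + 186415.85834 = 321862.42504

$321862.43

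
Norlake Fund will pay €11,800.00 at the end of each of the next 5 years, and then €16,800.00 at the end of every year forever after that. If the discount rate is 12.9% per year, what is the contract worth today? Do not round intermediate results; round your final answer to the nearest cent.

€112603.41

PV of 5-year annuity: €11,800.00 × [1 − (1+0.129)^−5] / 0.129 = 41604.79512
Perpetuity value at year 5: €16,800.00 / 0.129 = 130232.55814
PV of perpetuity: 130232.55814 / (1+0.129)^5 = 70998.61254
Total PV = 41604.79512 + 70998.61254 = 112603.40766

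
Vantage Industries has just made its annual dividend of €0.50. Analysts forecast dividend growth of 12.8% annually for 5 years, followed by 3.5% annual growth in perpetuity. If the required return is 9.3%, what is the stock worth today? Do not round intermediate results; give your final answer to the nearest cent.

€13.20

D_1 = 0.56400
D_2 = 0.63619
D_3 = 0.71762
D_4 = 0.80948
D_5 = 0.91309
Terminal value at year 5: TV = D_5×(1+g_2)/(r−g_2) = 0.94505/0.058 = 16.29401
P_0 = D_1/(1+r)^1 + D_2/(1+r)^2 + D_3/(1+r)^3 + D_4/(1+r)^4 + D_5/(1+r)^5 + TV/(1+r)^5
    = 0.51601 + 0.53253 + 0.54959 + 0.56719 + 0.58535 + 10.44545 = 13.19612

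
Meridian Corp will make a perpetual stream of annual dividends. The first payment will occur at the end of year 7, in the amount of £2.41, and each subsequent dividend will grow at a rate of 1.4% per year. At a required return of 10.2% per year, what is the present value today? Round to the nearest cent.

£15.29

Value at end of year 6: C₁ / (r − g) = £2.41 / (0.102 − 0.014) = £27.3864
Discount to today: PV = £27.3864 / (1 + 0.102)^6 = £27.3864 / 1.790975 = £15.29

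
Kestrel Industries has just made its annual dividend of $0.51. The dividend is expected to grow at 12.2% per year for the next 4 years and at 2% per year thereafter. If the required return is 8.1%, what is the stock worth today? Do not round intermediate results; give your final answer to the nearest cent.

$12.14

D_1 = 0.57222
D_2 = 0.64203
D_3 = 0.72036
D_4 = 0.80824
Terminal value at year 4: TV = D_4×(1+g_2)/(r−g_2) = 0.82441/0.061 = 13.51487
P_0 = D_1/(1+r)^1 + D_2/(1+r)^2 + D_3/(1+r)^3 + D_4/(1+r)^4 + TV/(1+r)^4
    = 0.52934 + 0.54942 + 0.57026 + 0.59189 + 9.89713 = 12.13804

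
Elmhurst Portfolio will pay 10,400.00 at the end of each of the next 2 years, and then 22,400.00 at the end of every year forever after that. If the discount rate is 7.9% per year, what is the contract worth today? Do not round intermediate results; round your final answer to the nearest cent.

PV of 2-year annuity: 10,400.00 × [1 − (1+0.079)^−2] / 0.079 = 18571.41262
Perpetuity value at year 2: 22,400.00 / 0.079 = 283544.30380
PV of perpetuity: 283544.30380 / (1+0.079)^2 = 243544.33815
Total PV = 18571.41262 + 243544.33815 = 262115.75077

262115.75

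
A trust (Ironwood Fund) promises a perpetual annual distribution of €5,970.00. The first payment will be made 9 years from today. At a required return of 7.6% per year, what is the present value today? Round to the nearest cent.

€43718.23

Value at end of year 8: C / r = €5,970.00 / 0.076 = €78,552.6316
Discount to today: PV = €78,552.6316 / (1 + 0.076)^8 = €78,552.6316 / 1.796794 = €43,718.23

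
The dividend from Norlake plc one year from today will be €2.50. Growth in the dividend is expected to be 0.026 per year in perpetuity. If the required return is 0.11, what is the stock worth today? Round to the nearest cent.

Growing perpetuity: P = D₁ / (r − g) = €2.5000 / (0.11 − 0.026) = €29.76

€29.76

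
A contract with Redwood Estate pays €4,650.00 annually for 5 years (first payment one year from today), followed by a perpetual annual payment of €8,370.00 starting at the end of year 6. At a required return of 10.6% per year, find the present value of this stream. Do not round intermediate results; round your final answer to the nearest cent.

PV of 5-year annuity: €4,650.00 × [1 − (1+0.106)^−5] / 0.106 = 17360.26079
Perpetuity value at year 5: €8,370.00 / 0.106 = 78962.26415
PV of perpetuity: 78962.26415 / (1+0.106)^5 = 47713.79473
Total PV = 17360.26079 + 47713.79473 = 65074.05552

€65074.06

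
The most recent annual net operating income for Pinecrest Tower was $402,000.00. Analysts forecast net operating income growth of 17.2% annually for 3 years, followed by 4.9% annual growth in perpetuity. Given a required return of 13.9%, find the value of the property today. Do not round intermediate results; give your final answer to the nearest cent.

D_1 = 471144.00000
D_2 = 552180.76800
D_3 = 647155.86010
Terminal value at year 3: TV = D_3×(1+g_2)/(r−g_2) = 678866.49724/0.09 = 7542961.08045
P_0 = D_1/(1+r)^1 + D_2/(1+r)^2 + D_3/(1+r)^3 + TV/(1+r)^3
    = 413647.05882 + 425631.56536 + 437963.29640 + 5104705.53247 = 6381947.45305

$6381947.45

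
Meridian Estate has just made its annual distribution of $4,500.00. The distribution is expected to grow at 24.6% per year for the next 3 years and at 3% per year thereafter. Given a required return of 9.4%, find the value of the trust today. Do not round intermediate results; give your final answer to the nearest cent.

$124608.00

D_1 = 5607.00000
D_2 = 6986.32200
D_3 = 8704.95721
Terminal value at year 3: TV = D_3×(1+g_2)/(r−g_2) = 8966.10593/0.064 = 140095.40513
P_0 = D_1/(1+r)^1 + D_2/(1+r)^2 + D_3/(1+r)^3 + TV/(1+r)^3
    = 5125.22852 + 5837.32608 + 6648.36225 + 106997.07993 = 124607.99678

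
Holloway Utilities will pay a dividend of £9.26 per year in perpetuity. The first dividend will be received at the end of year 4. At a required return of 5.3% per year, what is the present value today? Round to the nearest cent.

£149.64

Value at end of year 3: C / r = £9.26 / 0.053 = £174.7170
Discount to today: PV = £174.7170 / (1 + 0.053)^3 = £174.7170 / 1.167576 = £149.64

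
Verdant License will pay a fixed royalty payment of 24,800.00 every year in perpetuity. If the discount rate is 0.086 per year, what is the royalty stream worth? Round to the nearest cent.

288372.09

Level perpetuity: PV = C / r = 24,800.00 / 0.086 = 288,372.09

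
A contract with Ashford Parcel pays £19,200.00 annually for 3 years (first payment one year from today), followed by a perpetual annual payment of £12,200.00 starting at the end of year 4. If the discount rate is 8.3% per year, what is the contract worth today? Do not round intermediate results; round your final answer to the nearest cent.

£164930.42

PV of 3-year annuity: £19,200.00 × [1 − (1+0.083)^−3] / 0.083 = 49213.63561
Perpetuity value at year 3: £12,200.00 / 0.083 = 146987.95181
PV of perpetuity: 146987.95181 / (1+0.083)^3 = 115716.78751
Total PV = 49213.63561 + 115716.78751 = 164930.42312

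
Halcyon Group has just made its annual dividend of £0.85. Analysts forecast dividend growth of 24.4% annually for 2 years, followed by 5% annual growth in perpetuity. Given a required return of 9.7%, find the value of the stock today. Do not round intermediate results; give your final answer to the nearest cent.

£26.48

D_1 = 1.05740
D_2 = 1.31541
Terminal value at year 2: TV = D_2×(1+g_2)/(r−g_2) = 1.38118/0.047 = 29.38672
P_0 = D_1/(1+r)^1 + D_2/(1+r)^2 + TV/(1+r)^2
    = 0.96390 + 1.09307 + 24.41956 = 26.47653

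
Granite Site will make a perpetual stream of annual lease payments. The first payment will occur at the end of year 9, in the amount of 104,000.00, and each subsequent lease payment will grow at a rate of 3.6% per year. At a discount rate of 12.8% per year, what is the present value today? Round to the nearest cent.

Value at end of year 8: C₁ / (r − g) = 104,000.00 / (0.128 − 0.036) = 1,130,434.7826
Discount to today: PV = 1,130,434.7826 / (1 + 0.128)^8 = 1,130,434.7826 / 2.621035 = 431,293.30

431293.30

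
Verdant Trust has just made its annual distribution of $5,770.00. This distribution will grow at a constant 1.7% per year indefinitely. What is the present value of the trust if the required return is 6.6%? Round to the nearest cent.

$119756.94

D₁ = D₀ × (1 + g) = $5,770.00 × 1.017 = $5,868.0900
Growing perpetuity: P = D₁ / (r − g) = $5,868.0900 / (0.066 − 0.017) = $119,756.94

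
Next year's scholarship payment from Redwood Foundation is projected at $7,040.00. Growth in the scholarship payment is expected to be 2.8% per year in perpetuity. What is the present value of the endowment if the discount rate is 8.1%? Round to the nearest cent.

Growing perpetuity: P = D₁ / (r − g) = $7,040.0000 / (0.081 − 0.028) = $132,830.19

$132830.19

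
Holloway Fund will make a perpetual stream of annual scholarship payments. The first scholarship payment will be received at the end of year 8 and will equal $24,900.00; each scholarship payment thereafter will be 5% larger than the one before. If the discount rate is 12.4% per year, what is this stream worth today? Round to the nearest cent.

Value at end of year 7: C₁ / (r − g) = $24,900.00 / (0.124 − 0.05) = $336,486.4865
Discount to today: PV = $336,486.4865 / (1 + 0.124)^7 = $336,486.4865 / 2.266544 = $148,457.95

$148457.95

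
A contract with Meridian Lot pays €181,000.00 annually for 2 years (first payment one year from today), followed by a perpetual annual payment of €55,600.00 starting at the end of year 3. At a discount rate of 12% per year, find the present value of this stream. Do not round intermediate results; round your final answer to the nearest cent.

€675265.73

PV of 2-year annuity: €181,000.00 × [1 − (1+0.12)^−2] / 0.12 = 305899.23469
Perpetuity value at year 2: €55,600.00 / 0.12 = 463333.33333
PV of perpetuity: 463333.33333 / (1+0.12)^2 = 369366.49660
Total PV = 305899.23469 + 369366.49660 = 675265.73129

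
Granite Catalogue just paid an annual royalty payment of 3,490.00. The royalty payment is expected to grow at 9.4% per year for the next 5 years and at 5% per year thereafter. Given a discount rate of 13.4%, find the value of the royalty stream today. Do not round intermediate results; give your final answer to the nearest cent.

52142.99

D_1 = 3818.06000
D_2 = 4176.95764
D_3 = 4569.59166
D_4 = 4999.13327
D_5 = 5469.05180
Terminal value at year 5: TV = D_5×(1+g_2)/(r−g_2) = 5742.50439/0.084 = 68363.14752
P_0 = D_1/(1+r)^1 + D_2/(1+r)^2 + D_3/(1+r)^3 + D_4/(1+r)^4 + D_5/(1+r)^5 + TV/(1+r)^5
    = 3366.89594 + 3248.13418 + 3133.56155 + 3023.03028 + 2916.39781 + 36454.97269 = 52142.99245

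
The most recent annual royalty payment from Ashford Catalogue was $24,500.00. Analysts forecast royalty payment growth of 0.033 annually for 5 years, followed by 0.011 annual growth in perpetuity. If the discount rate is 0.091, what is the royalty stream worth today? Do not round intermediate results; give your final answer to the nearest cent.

$339909.85

D_1 = 25308.50000
D_2 = 26143.68050
D_3 = 27006.42196
D_4 = 27897.63388
D_5 = 28818.25580
Terminal value at year 5: TV = D_5×(1+g_2)/(r−g_2) = 29135.25661/0.08 = 364190.70766
P_0 = D_1/(1+r)^1 + D_2/(1+r)^2 + D_3/(1+r)^3 + D_4/(1+r)^4 + D_5/(1+r)^5 + TV/(1+r)^5
    = 23197.52521 + 21964.29289 + 20796.62195 + 19691.02702 + 18644.20798 + 235616.17840 = 339909.85344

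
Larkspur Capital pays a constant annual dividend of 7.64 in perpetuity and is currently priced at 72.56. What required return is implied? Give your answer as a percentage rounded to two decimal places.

P = C/r ⇒ r = C/P = 7.64/72.56 = 0.105292

10.53%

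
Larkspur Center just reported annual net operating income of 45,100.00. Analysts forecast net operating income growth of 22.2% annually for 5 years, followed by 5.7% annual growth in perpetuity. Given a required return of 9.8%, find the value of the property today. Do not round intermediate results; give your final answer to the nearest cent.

D_1 = 55112.20000
D_2 = 67347.10840
D_3 = 82298.16646
D_4 = 100568.35942
D_5 = 122894.53521
Terminal value at year 5: TV = D_5×(1+g_2)/(r−g_2) = 129899.52372/0.041 = 3168281.06630
P_0 = D_1/(1+r)^1 + D_2/(1+r)^2 + D_3/(1+r)^3 + D_4/(1+r)^4 + D_5/(1+r)^5 + TV/(1+r)^5
    = 50193.26047 + 55861.71612 + 62170.32523 + 69191.38199 + 77005.34498 + 1985235.35727 = 2299657.38606

2299657.39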